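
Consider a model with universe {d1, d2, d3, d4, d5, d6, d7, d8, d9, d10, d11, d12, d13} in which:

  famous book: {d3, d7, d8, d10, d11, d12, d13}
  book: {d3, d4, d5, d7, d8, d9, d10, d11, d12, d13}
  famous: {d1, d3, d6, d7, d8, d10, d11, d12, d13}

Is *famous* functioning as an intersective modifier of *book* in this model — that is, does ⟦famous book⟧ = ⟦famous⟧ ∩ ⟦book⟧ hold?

⟦famous⟧ ∩ ⟦book⟧ = {d1, d3, d6, d7, d8, d10, d11, d12, d13} ∩ {d3, d4, d5, d7, d8, d9, d10, d11, d12, d13} = {d3, d7, d8, d10, d11, d12, d13}
Observed ⟦famous book⟧ = {d3, d7, d8, d10, d11, d12, d13}.
These coincide, so the modifier is intersective here.

yes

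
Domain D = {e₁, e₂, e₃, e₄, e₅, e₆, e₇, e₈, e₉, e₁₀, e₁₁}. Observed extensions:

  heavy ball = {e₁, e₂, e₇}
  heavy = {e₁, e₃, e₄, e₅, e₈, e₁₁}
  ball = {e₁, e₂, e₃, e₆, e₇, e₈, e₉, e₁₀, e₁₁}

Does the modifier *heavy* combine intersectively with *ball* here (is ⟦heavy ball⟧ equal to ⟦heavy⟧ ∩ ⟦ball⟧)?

⟦heavy⟧ ∩ ⟦ball⟧ = {e₁, e₃, e₄, e₅, e₈, e₁₁} ∩ {e₁, e₂, e₃, e₆, e₇, e₈, e₉, e₁₀, e₁₁} = {e₁, e₃, e₈, e₁₁}
Observed ⟦heavy ball⟧ = {e₁, e₂, e₇}.
These differ, so the modifier is not intersective in this model.

no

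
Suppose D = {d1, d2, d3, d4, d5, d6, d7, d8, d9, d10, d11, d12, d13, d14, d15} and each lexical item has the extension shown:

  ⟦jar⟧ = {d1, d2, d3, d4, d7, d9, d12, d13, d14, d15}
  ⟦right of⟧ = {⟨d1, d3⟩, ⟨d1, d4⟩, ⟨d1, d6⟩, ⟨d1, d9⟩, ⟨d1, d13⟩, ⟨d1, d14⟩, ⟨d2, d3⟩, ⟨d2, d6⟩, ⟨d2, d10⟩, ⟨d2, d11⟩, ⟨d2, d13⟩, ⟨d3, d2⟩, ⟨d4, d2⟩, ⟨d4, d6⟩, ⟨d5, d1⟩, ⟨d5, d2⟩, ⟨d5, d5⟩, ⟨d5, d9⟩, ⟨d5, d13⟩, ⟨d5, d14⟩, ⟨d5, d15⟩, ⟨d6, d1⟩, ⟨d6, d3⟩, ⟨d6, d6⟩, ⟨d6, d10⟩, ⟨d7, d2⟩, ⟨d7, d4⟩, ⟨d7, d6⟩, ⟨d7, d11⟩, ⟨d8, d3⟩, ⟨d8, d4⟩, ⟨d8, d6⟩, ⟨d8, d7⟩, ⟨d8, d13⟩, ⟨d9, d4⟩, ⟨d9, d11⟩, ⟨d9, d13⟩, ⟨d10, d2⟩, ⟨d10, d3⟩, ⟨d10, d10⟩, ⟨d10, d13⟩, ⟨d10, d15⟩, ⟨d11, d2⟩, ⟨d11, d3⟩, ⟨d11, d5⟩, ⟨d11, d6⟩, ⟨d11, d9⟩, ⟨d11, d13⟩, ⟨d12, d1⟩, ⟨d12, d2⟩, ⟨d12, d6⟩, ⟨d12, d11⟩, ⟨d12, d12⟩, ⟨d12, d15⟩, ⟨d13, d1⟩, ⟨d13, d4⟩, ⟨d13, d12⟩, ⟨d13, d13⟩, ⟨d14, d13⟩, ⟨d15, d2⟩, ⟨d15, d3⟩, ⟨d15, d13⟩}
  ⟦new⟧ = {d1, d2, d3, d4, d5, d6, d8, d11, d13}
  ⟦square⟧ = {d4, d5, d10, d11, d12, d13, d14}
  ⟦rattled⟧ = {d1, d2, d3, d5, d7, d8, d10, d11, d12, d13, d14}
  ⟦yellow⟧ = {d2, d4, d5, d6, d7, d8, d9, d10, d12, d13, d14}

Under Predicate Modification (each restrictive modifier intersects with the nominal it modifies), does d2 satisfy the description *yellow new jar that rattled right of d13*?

yes

⟦that rattled⟧ = ⟦rattled⟧ = {d1, d2, d3, d5, d7, d8, d10, d11, d12, d13, d14}
⟦right of d13⟧ = {x : ⟨x, d13⟩ ∈ ⟦right of⟧} = {d1, d2, d5, d8, d9, d10, d11, d13, d14, d15}
⟦jar⟧ = {d1, d2, d3, d4, d7, d9, d12, d13, d14, d15}
… ∩ ⟦that rattled⟧ = {d1, d2, d3, d4, d7, d9, d12, d13, d14, d15} ∩ {d1, d2, d3, d5, d7, d8, d10, d11, d12, d13, d14} = {d1, d2, d3, d7, d12, d13, d14}
… ∩ ⟦right of d13⟧ = {d1, d2, d3, d7, d12, d13, d14} ∩ {d1, d2, d5, d8, d9, d10, d11, d13, d14, d15} = {d1, d2, d13, d14}
… ∩ ⟦yellow⟧ = {d1, d2, d13, d14} ∩ {d2, d4, d5, d6, d7, d8, d9, d10, d12, d13, d14} = {d2, d13, d14}
… ∩ ⟦new⟧ = {d2, d13, d14} ∩ {d1, d2, d3, d4, d5, d6, d8, d11, d13} = {d2, d13}
⟦yellow new jar that rattled right of d13⟧ = {d2, d13}; d2 ∈ this set.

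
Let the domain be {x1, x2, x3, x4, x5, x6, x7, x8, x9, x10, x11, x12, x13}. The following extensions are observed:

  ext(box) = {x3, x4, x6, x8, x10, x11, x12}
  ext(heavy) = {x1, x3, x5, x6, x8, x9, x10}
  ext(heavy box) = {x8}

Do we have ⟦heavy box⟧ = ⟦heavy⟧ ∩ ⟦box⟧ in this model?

⟦heavy⟧ ∩ ⟦box⟧ = {x1, x3, x5, x6, x8, x9, x10} ∩ {x3, x4, x6, x8, x10, x11, x12} = {x3, x6, x8, x10}
Observed ⟦heavy box⟧ = {x8}.
These differ, so the modifier is not intersective in this model.

no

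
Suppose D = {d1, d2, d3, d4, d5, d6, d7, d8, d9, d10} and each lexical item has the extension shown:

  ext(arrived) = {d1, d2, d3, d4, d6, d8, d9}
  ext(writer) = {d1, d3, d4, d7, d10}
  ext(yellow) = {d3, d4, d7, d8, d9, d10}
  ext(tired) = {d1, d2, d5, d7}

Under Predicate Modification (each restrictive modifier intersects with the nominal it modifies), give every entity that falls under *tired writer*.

⟦writer⟧ = {d1, d3, d4, d7, d10}
… ∩ ⟦tired⟧ = {d1, d3, d4, d7, d10} ∩ {d1, d2, d5, d7} = {d1, d7}
So ⟦tired writer⟧ = {d1, d7}.

{d1, d7}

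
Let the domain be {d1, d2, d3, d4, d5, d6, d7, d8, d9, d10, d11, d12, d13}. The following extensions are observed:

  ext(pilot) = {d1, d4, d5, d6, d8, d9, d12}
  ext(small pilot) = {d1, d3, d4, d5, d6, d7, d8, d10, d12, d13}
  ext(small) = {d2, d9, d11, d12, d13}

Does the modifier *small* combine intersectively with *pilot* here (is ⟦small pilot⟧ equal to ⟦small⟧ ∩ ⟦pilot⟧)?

no

⟦small⟧ ∩ ⟦pilot⟧ = {d2, d9, d11, d12, d13} ∩ {d1, d4, d5, d6, d8, d9, d12} = {d9, d12}
Observed ⟦small pilot⟧ = {d1, d3, d4, d5, d6, d7, d8, d10, d12, d13}.
These differ, so the modifier is not intersective in this model.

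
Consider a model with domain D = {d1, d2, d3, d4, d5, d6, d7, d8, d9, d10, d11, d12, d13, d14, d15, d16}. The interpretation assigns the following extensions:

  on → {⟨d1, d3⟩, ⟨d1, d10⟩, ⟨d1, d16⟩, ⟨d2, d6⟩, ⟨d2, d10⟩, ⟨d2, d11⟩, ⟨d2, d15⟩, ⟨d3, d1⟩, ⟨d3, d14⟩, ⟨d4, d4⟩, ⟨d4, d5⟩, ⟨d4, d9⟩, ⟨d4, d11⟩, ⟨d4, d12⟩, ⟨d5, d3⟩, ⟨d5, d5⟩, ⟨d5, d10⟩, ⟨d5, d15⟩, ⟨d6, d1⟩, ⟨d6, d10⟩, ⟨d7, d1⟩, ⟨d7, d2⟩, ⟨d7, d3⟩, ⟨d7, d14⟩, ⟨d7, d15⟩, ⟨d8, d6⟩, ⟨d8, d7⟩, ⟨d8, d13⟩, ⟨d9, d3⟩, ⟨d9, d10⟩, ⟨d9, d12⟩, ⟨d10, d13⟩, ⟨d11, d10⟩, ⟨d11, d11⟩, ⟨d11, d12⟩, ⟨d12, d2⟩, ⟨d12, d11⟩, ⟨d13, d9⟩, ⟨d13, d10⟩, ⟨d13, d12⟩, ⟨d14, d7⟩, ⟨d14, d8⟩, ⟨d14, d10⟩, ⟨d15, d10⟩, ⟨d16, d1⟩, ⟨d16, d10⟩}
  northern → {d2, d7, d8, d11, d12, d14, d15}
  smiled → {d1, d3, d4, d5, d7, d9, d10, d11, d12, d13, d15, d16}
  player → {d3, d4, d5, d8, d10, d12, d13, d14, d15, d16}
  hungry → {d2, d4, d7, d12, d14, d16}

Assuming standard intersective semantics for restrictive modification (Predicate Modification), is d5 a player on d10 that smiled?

yes

⟦on d10⟧ = {x : ⟨x, d10⟩ ∈ ⟦on⟧} = {d1, d2, d5, d6, d9, d11, d13, d14, d15, d16}
⟦that smiled⟧ = ⟦smiled⟧ = {d1, d3, d4, d5, d7, d9, d10, d11, d12, d13, d15, d16}
⟦player⟧ = {d3, d4, d5, d8, d10, d12, d13, d14, d15, d16}
… ∩ ⟦on d10⟧ = {d3, d4, d5, d8, d10, d12, d13, d14, d15, d16} ∩ {d1, d2, d5, d6, d9, d11, d13, d14, d15, d16} = {d5, d13, d14, d15, d16}
… ∩ ⟦that smiled⟧ = {d5, d13, d14, d15, d16} ∩ {d1, d3, d4, d5, d7, d9, d10, d11, d12, d13, d15, d16} = {d5, d13, d15, d16}
⟦player on d10 that smiled⟧ = {d5, d13, d15, d16}; d5 ∈ this set.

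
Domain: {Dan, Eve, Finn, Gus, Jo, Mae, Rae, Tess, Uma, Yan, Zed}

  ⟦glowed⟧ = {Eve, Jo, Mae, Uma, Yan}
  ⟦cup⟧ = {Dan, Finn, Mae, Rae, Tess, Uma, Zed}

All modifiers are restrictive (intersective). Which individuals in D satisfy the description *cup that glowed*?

{Mae, Uma}

⟦that glowed⟧ = ⟦glowed⟧ = {Eve, Jo, Mae, Uma, Yan}
⟦cup⟧ = {Dan, Finn, Mae, Rae, Tess, Uma, Zed}
… ∩ ⟦that glowed⟧ = {Dan, Finn, Mae, Rae, Tess, Uma, Zed} ∩ {Eve, Jo, Mae, Uma, Yan} = {Mae, Uma}
So ⟦cup that glowed⟧ = {Mae, Uma}.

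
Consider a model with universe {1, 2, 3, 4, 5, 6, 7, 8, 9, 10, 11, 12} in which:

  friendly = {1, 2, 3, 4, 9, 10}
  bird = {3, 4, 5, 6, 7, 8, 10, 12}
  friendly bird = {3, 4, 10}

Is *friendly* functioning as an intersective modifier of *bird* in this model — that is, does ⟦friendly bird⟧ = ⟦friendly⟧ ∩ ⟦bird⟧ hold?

⟦friendly⟧ ∩ ⟦bird⟧ = {1, 2, 3, 4, 9, 10} ∩ {3, 4, 5, 6, 7, 8, 10, 12} = {3, 4, 10}
Observed ⟦friendly bird⟧ = {3, 4, 10}.
These coincide, so the modifier is intersective here.

yes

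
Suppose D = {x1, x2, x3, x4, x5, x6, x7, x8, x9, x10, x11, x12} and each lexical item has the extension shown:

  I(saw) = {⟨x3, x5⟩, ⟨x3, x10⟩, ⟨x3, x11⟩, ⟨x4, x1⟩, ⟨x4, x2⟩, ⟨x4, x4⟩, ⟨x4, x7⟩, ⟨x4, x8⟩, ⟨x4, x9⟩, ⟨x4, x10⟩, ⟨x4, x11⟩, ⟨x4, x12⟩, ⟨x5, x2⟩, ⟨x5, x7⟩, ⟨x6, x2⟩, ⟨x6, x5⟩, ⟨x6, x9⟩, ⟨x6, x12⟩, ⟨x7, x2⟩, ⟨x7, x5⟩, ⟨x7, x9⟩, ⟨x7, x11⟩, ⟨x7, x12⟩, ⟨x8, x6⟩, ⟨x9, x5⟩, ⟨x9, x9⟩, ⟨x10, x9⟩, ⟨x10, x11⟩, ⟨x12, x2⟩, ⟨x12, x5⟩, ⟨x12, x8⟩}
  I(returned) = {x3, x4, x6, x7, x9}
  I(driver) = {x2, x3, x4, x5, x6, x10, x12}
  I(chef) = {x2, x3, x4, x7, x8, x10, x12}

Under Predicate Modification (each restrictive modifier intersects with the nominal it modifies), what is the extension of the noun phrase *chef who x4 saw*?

⟦who x4 saw⟧ = {x : ⟨x4, x⟩ ∈ ⟦saw⟧} = {x1, x2, x4, x7, x8, x9, x10, x11, x12}
⟦chef⟧ = {x2, x3, x4, x7, x8, x10, x12}
… ∩ ⟦who x4 saw⟧ = {x2, x3, x4, x7, x8, x10, x12} ∩ {x1, x2, x4, x7, x8, x9, x10, x11, x12} = {x2, x4, x7, x8, x10, x12}
So ⟦chef who x4 saw⟧ = {x2, x4, x7, x8, x10, x12}.

{x2, x4, x7, x8, x10, x12}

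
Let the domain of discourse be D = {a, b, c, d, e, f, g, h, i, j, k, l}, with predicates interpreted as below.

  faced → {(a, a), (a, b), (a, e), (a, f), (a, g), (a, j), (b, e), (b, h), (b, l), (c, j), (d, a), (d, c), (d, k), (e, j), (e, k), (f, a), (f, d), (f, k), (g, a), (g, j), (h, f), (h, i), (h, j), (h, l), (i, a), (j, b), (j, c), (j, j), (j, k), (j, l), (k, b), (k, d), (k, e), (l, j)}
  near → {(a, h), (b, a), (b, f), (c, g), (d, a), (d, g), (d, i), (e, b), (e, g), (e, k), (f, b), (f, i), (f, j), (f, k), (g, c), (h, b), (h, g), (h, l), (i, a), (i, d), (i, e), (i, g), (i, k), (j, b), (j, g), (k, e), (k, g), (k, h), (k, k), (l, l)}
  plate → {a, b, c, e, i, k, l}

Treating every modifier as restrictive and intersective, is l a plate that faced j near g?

no

⟦that faced j⟧ = {x : ⟨x, j⟩ ∈ ⟦faced⟧} = {a, c, e, g, h, j, l}
⟦near g⟧ = {x : ⟨x, g⟩ ∈ ⟦near⟧} = {c, d, e, h, i, j, k}
⟦plate⟧ = {a, b, c, e, i, k, l}
… ∩ ⟦that faced j⟧ = {a, b, c, e, i, k, l} ∩ {a, c, e, g, h, j, l} = {a, c, e, l}
… ∩ ⟦near g⟧ = {a, c, e, l} ∩ {c, d, e, h, i, j, k} = {c, e}
⟦plate that faced j near g⟧ = {c, e}; l ∉ this set.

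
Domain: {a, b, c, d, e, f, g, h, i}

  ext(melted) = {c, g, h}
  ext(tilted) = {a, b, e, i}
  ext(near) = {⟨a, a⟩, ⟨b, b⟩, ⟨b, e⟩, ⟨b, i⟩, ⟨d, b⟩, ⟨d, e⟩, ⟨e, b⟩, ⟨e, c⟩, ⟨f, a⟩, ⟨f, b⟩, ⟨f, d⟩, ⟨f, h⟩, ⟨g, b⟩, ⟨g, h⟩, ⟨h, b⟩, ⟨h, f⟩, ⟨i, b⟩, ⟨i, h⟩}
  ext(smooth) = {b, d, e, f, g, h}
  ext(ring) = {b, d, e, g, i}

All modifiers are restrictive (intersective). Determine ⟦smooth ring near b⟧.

⟦near b⟧ = {x : ⟨x, b⟩ ∈ ⟦near⟧} = {b, d, e, f, g, h, i}
⟦ring⟧ = {b, d, e, g, i}
… ∩ ⟦near b⟧ = {b, d, e, g, i} ∩ {b, d, e, f, g, h, i} = {b, d, e, g, i}
… ∩ ⟦smooth⟧ = {b, d, e, g, i} ∩ {b, d, e, f, g, h} = {b, d, e, g}
So ⟦smooth ring near b⟧ = {b, d, e, g}.

{b, d, e, g}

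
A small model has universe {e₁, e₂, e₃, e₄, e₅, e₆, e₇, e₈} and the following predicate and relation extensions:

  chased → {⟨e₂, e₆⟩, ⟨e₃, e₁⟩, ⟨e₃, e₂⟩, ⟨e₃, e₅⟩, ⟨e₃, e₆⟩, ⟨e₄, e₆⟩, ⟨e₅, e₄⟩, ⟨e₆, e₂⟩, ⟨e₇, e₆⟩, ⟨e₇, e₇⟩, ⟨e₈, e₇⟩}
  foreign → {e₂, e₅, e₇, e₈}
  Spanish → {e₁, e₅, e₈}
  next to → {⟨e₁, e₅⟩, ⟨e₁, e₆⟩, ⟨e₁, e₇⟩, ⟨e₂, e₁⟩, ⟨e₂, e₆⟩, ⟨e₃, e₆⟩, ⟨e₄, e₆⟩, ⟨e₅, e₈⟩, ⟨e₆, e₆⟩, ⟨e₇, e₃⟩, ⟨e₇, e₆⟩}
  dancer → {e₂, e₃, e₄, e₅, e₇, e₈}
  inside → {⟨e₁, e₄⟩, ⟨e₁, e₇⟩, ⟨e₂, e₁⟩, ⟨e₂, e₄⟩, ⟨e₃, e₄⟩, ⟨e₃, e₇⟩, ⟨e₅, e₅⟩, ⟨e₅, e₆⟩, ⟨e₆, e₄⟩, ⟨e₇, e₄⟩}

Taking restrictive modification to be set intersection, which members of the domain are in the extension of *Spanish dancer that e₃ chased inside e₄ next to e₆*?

⟦that e₃ chased⟧ = {x : ⟨e₃, x⟩ ∈ ⟦chased⟧} = {e₁, e₂, e₅, e₆}
⟦inside e₄⟧ = {x : ⟨x, e₄⟩ ∈ ⟦inside⟧} = {e₁, e₂, e₃, e₆, e₇}
⟦next to e₆⟧ = {x : ⟨x, e₆⟩ ∈ ⟦next to⟧} = {e₁, e₂, e₃, e₄, e₆, e₇}
⟦dancer⟧ = {e₂, e₃, e₄, e₅, e₇, e₈}
… ∩ ⟦that e₃ chased⟧ = {e₂, e₃, e₄, e₅, e₇, e₈} ∩ {e₁, e₂, e₅, e₆} = {e₂, e₅}
… ∩ ⟦inside e₄⟧ = {e₂, e₅} ∩ {e₁, e₂, e₃, e₆, e₇} = {e₂}
… ∩ ⟦next to e₆⟧ = {e₂} ∩ {e₁, e₂, e₃, e₄, e₆, e₇} = {e₂}
… ∩ ⟦Spanish⟧ = {e₂} ∩ {e₁, e₅, e₈} = ∅
So ⟦Spanish dancer that e₃ chased inside e₄ next to e₆⟧ = {}.

{}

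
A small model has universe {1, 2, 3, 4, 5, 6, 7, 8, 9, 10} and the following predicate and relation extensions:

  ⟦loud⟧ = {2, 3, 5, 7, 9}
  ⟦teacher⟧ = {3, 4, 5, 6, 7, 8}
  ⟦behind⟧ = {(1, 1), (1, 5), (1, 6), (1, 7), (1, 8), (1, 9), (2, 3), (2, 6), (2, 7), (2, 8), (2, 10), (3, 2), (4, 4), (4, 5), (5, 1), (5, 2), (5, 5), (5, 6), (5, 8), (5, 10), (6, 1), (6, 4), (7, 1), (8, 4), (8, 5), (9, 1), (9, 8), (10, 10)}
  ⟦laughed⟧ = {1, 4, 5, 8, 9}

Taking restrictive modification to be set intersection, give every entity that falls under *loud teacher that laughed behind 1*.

⟦that laughed⟧ = ⟦laughed⟧ = {1, 4, 5, 8, 9}
⟦behind 1⟧ = {x : ⟨x, 1⟩ ∈ ⟦behind⟧} = {1, 5, 6, 7, 9}
⟦teacher⟧ = {3, 4, 5, 6, 7, 8}
… ∩ ⟦that laughed⟧ = {3, 4, 5, 6, 7, 8} ∩ {1, 4, 5, 8, 9} = {4, 5, 8}
… ∩ ⟦behind 1⟧ = {4, 5, 8} ∩ {1, 5, 6, 7, 9} = {5}
… ∩ ⟦loud⟧ = {5} ∩ {2, 3, 5, 7, 9} = {5}
So ⟦loud teacher that laughed behind 1⟧ = {5}.

{5}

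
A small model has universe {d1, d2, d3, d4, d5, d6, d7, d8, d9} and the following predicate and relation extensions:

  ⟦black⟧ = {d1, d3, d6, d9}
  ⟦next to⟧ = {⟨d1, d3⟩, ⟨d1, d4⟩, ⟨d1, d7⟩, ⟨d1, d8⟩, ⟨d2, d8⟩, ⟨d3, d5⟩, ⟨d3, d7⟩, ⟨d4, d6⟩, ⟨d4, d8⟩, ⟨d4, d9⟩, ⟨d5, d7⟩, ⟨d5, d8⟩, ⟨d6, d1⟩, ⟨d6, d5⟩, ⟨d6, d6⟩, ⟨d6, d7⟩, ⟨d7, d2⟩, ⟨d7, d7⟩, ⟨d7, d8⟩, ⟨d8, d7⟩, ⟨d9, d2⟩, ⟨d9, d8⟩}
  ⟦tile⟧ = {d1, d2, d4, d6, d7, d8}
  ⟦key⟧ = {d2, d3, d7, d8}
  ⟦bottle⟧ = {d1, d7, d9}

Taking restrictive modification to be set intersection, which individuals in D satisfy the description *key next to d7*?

{d3, d7, d8}

⟦next to d7⟧ = {x : ⟨x, d7⟩ ∈ ⟦next to⟧} = {d1, d3, d5, d6, d7, d8}
⟦key⟧ = {d2, d3, d7, d8}
… ∩ ⟦next to d7⟧ = {d2, d3, d7, d8} ∩ {d1, d3, d5, d6, d7, d8} = {d3, d7, d8}
So ⟦key next to d7⟧ = {d3, d7, d8}.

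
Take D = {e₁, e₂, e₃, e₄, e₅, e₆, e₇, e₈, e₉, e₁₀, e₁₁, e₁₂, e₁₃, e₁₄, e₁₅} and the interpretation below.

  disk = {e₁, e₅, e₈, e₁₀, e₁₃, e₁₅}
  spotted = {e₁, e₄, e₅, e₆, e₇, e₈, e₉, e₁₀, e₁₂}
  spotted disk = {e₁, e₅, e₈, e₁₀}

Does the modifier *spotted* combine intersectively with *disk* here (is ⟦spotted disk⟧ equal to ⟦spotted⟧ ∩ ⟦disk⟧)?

⟦spotted⟧ ∩ ⟦disk⟧ = {e₁, e₄, e₅, e₆, e₇, e₈, e₉, e₁₀, e₁₂} ∩ {e₁, e₅, e₈, e₁₀, e₁₃, e₁₅} = {e₁, e₅, e₈, e₁₀}
Observed ⟦spotted disk⟧ = {e₁, e₅, e₈, e₁₀}.
These coincide, so the modifier is intersective here.

yes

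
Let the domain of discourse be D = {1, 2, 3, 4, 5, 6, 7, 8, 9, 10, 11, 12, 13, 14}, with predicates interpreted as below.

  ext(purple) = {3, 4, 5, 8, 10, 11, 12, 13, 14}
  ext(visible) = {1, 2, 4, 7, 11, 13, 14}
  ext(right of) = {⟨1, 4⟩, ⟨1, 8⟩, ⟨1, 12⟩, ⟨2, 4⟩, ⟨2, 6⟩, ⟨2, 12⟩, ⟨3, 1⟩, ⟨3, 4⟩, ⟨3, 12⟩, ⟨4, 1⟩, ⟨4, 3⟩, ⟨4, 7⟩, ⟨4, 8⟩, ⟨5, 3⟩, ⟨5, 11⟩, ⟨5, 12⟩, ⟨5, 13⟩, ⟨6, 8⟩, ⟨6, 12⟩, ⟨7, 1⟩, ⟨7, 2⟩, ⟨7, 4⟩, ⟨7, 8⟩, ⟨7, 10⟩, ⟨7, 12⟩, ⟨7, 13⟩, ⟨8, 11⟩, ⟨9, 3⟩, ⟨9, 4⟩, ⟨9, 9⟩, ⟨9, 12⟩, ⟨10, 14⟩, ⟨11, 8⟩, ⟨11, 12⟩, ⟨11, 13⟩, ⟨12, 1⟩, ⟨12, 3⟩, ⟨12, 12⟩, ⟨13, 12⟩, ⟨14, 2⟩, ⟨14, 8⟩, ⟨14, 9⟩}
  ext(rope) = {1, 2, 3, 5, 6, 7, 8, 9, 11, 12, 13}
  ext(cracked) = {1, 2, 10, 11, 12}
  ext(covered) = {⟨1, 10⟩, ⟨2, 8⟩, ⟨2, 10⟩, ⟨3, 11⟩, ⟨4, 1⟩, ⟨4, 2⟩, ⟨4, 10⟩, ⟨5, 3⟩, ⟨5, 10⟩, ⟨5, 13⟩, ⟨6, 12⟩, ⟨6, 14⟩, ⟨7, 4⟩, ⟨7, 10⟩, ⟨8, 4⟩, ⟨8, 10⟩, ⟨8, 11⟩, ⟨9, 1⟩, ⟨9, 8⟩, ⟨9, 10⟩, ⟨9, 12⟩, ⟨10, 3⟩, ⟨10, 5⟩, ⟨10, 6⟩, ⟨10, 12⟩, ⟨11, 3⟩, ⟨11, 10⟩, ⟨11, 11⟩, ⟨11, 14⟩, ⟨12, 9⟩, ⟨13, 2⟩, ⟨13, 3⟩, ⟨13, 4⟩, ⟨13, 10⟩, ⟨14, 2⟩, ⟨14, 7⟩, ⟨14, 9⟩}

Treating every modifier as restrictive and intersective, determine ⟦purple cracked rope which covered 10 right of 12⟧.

⟦which covered 10⟧ = {x : ⟨x, 10⟩ ∈ ⟦covered⟧} = {1, 2, 4, 5, 7, 8, 9, 11, 13}
⟦right of 12⟧ = {x : ⟨x, 12⟩ ∈ ⟦right of⟧} = {1, 2, 3, 5, 6, 7, 9, 11, 12, 13}
⟦rope⟧ = {1, 2, 3, 5, 6, 7, 8, 9, 11, 12, 13}
… ∩ ⟦which covered 10⟧ = {1, 2, 3, 5, 6, 7, 8, 9, 11, 12, 13} ∩ {1, 2, 4, 5, 7, 8, 9, 11, 13} = {1, 2, 5, 7, 8, 9, 11, 13}
… ∩ ⟦right of 12⟧ = {1, 2, 5, 7, 8, 9, 11, 13} ∩ {1, 2, 3, 5, 6, 7, 9, 11, 12, 13} = {1, 2, 5, 7, 9, 11, 13}
… ∩ ⟦purple⟧ = {1, 2, 5, 7, 9, 11, 13} ∩ {3, 4, 5, 8, 10, 11, 12, 13, 14} = {5, 11, 13}
… ∩ ⟦cracked⟧ = {5, 11, 13} ∩ {1, 2, 10, 11, 12} = {11}
So ⟦purple cracked rope which covered 10 right of 12⟧ = {11}.

{11}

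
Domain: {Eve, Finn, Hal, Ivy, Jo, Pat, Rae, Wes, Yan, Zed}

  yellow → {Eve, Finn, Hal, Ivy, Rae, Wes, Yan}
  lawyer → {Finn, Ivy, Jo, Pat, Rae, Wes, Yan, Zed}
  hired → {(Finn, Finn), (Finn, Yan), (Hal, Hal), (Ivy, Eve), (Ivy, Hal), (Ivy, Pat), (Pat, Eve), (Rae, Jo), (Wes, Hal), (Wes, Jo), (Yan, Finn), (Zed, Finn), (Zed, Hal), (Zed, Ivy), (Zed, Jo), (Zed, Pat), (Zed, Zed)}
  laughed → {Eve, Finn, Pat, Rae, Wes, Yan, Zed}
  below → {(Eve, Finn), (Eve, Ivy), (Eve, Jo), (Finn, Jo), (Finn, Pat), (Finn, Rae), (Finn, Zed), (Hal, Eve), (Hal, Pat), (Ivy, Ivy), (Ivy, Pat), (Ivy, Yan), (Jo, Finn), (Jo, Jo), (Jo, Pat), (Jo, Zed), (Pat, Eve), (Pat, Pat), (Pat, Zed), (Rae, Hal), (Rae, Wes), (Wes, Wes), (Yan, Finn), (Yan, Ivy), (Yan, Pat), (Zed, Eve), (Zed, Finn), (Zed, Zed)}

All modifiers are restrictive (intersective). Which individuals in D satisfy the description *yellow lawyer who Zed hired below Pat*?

{Finn, Ivy}

⟦who Zed hired⟧ = {x : ⟨Zed, x⟩ ∈ ⟦hired⟧} = {Finn, Hal, Ivy, Jo, Pat, Zed}
⟦below Pat⟧ = {x : ⟨x, Pat⟩ ∈ ⟦below⟧} = {Finn, Hal, Ivy, Jo, Pat, Yan}
⟦lawyer⟧ = {Finn, Ivy, Jo, Pat, Rae, Wes, Yan, Zed}
… ∩ ⟦who Zed hired⟧ = {Finn, Ivy, Jo, Pat, Rae, Wes, Yan, Zed} ∩ {Finn, Hal, Ivy, Jo, Pat, Zed} = {Finn, Ivy, Jo, Pat, Zed}
… ∩ ⟦below Pat⟧ = {Finn, Ivy, Jo, Pat, Zed} ∩ {Finn, Hal, Ivy, Jo, Pat, Yan} = {Finn, Ivy, Jo, Pat}
… ∩ ⟦yellow⟧ = {Finn, Ivy, Jo, Pat} ∩ {Eve, Finn, Hal, Ivy, Rae, Wes, Yan} = {Finn, Ivy}
So ⟦yellow lawyer who Zed hired below Pat⟧ = {Finn, Ivy}.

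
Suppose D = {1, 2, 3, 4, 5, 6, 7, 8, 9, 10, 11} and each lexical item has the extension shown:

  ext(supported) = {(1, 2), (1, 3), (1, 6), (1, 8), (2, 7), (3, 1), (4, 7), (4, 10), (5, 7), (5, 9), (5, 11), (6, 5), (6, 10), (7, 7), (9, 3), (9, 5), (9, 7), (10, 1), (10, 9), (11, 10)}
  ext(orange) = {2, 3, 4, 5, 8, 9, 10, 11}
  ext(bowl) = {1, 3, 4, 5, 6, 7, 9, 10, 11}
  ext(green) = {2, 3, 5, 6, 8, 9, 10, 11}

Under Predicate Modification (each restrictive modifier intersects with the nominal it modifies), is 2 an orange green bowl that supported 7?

⟦that supported 7⟧ = {x : ⟨x, 7⟩ ∈ ⟦supported⟧} = {2, 4, 5, 7, 9}
⟦bowl⟧ = {1, 3, 4, 5, 6, 7, 9, 10, 11}
… ∩ ⟦that supported 7⟧ = {1, 3, 4, 5, 6, 7, 9, 10, 11} ∩ {2, 4, 5, 7, 9} = {4, 5, 7, 9}
… ∩ ⟦orange⟧ = {4, 5, 7, 9} ∩ {2, 3, 4, 5, 8, 9, 10, 11} = {4, 5, 9}
… ∩ ⟦green⟧ = {4, 5, 9} ∩ {2, 3, 5, 6, 8, 9, 10, 11} = {5, 9}
⟦orange green bowl that supported 7⟧ = {5, 9}; 2 ∉ this set.

no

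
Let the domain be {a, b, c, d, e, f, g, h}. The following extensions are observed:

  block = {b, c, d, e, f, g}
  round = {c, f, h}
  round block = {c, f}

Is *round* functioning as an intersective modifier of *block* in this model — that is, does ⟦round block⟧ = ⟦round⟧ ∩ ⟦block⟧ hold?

⟦round⟧ ∩ ⟦block⟧ = {c, f, h} ∩ {b, c, d, e, f, g} = {c, f}
Observed ⟦round block⟧ = {c, f}.
These coincide, so the modifier is intersective here.

yes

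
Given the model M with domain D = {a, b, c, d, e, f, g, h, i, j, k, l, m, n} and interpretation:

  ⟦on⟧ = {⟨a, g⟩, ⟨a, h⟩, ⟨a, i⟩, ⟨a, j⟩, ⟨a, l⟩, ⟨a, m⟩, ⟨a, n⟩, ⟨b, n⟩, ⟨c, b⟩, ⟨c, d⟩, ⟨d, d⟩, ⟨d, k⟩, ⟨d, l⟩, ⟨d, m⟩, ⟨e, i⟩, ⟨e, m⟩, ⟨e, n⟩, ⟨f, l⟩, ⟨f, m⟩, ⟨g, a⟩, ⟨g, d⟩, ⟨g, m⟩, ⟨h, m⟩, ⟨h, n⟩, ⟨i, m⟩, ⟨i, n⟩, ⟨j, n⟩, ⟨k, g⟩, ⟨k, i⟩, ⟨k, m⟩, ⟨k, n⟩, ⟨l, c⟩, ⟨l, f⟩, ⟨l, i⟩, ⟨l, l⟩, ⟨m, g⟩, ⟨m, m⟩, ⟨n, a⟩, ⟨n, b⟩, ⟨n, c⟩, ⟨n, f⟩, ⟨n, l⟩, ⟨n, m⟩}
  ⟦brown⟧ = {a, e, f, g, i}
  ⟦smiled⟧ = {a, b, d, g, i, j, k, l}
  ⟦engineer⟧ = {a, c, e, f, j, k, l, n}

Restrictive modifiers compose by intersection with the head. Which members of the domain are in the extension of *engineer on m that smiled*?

⟦on m⟧ = {x : ⟨x, m⟩ ∈ ⟦on⟧} = {a, d, e, f, g, h, i, k, m, n}
⟦that smiled⟧ = ⟦smiled⟧ = {a, b, d, g, i, j, k, l}
⟦engineer⟧ = {a, c, e, f, j, k, l, n}
… ∩ ⟦on m⟧ = {a, c, e, f, j, k, l, n} ∩ {a, d, e, f, g, h, i, k, m, n} = {a, e, f, k, n}
… ∩ ⟦that smiled⟧ = {a, e, f, k, n} ∩ {a, b, d, g, i, j, k, l} = {a, k}
So ⟦engineer on m that smiled⟧ = {a, k}.

{a, k}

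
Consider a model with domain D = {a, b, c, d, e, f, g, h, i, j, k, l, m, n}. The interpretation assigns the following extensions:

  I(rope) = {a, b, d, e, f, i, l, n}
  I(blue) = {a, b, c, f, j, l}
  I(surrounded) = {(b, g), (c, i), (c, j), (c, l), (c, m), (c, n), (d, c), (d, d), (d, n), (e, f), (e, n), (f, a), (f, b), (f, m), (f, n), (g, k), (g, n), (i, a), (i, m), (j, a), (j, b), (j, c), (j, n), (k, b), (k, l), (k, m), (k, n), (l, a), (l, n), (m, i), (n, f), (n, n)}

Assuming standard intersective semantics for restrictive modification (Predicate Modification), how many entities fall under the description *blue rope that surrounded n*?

⟦that surrounded n⟧ = {x : ⟨x, n⟩ ∈ ⟦surrounded⟧} = {c, d, e, f, g, j, k, l, n}
⟦rope⟧ = {a, b, d, e, f, i, l, n}
… ∩ ⟦that surrounded n⟧ = {a, b, d, e, f, i, l, n} ∩ {c, d, e, f, g, j, k, l, n} = {d, e, f, l, n}
… ∩ ⟦blue⟧ = {d, e, f, l, n} ∩ {a, b, c, f, j, l} = {f, l}
⟦blue rope that surrounded n⟧ = {f, l}, so the cardinality is 2.

2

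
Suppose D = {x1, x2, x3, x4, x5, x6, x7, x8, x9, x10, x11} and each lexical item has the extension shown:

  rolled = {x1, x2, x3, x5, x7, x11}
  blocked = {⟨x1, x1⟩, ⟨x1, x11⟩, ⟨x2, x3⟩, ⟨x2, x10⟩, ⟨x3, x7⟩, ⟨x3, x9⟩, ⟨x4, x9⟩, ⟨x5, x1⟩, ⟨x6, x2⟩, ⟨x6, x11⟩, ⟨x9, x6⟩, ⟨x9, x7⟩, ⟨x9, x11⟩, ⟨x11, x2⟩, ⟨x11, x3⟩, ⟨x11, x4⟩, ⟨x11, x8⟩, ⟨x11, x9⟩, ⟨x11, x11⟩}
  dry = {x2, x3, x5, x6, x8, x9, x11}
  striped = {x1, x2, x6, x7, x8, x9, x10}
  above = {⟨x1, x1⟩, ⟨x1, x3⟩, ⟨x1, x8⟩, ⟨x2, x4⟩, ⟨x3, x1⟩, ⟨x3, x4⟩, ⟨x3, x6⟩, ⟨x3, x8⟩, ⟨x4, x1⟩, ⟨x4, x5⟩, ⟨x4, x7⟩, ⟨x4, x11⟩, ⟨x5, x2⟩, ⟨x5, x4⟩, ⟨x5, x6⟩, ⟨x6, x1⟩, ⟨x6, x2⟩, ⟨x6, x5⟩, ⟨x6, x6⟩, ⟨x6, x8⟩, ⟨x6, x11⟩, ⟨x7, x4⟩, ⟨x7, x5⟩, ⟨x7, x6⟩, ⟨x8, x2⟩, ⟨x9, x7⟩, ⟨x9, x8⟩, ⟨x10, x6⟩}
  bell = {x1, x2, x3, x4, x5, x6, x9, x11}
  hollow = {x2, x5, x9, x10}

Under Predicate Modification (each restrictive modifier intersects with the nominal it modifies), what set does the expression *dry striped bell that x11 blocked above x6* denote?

{}

⟦that x11 blocked⟧ = {x : ⟨x11, x⟩ ∈ ⟦blocked⟧} = {x2, x3, x4, x8, x9, x11}
⟦above x6⟧ = {x : ⟨x, x6⟩ ∈ ⟦above⟧} = {x3, x5, x6, x7, x10}
⟦bell⟧ = {x1, x2, x3, x4, x5, x6, x9, x11}
… ∩ ⟦that x11 blocked⟧ = {x1, x2, x3, x4, x5, x6, x9, x11} ∩ {x2, x3, x4, x8, x9, x11} = {x2, x3, x4, x9, x11}
… ∩ ⟦above x6⟧ = {x2, x3, x4, x9, x11} ∩ {x3, x5, x6, x7, x10} = {x3}
… ∩ ⟦dry⟧ = {x3} ∩ {x2, x3, x5, x6, x8, x9, x11} = {x3}
… ∩ ⟦striped⟧ = {x3} ∩ {x1, x2, x6, x7, x8, x9, x10} = ∅
So ⟦dry striped bell that x11 blocked above x6⟧ = {}.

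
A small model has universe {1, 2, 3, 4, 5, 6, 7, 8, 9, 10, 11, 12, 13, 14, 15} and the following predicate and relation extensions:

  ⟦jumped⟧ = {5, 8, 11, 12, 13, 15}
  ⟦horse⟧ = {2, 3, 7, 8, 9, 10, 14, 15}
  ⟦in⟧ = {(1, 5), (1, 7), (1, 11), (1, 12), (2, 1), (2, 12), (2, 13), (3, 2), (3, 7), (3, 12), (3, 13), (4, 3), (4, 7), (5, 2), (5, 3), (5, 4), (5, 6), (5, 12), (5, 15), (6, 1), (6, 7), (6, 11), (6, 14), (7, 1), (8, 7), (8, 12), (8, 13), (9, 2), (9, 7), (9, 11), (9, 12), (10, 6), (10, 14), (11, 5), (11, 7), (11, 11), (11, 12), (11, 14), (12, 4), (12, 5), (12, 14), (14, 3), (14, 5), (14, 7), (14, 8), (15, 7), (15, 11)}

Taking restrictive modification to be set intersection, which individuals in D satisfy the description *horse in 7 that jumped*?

⟦in 7⟧ = {x : ⟨x, 7⟩ ∈ ⟦in⟧} = {1, 3, 4, 6, 8, 9, 11, 14, 15}
⟦that jumped⟧ = ⟦jumped⟧ = {5, 8, 11, 12, 13, 15}
⟦horse⟧ = {2, 3, 7, 8, 9, 10, 14, 15}
… ∩ ⟦in 7⟧ = {2, 3, 7, 8, 9, 10, 14, 15} ∩ {1, 3, 4, 6, 8, 9, 11, 14, 15} = {3, 8, 9, 14, 15}
… ∩ ⟦that jumped⟧ = {3, 8, 9, 14, 15} ∩ {5, 8, 11, 12, 13, 15} = {8, 15}
So ⟦horse in 7 that jumped⟧ = {8, 15}.

{8, 15}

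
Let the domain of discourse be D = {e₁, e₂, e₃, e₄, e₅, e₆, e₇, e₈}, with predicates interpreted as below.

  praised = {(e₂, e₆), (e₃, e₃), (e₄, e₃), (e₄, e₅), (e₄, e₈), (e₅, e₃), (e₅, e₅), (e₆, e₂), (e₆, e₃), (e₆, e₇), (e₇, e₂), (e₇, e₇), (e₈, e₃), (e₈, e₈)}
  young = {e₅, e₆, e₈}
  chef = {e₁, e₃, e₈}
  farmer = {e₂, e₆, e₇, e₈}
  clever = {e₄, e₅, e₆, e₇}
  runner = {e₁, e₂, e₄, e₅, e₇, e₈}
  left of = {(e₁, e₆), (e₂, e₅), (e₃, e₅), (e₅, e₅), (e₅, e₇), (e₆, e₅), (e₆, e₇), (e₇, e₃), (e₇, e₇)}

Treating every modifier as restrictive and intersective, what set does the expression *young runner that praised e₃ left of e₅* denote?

{e₅}

⟦that praised e₃⟧ = {x : ⟨x, e₃⟩ ∈ ⟦praised⟧} = {e₃, e₄, e₅, e₆, e₈}
⟦left of e₅⟧ = {x : ⟨x, e₅⟩ ∈ ⟦left of⟧} = {e₂, e₃, e₅, e₆}
⟦runner⟧ = {e₁, e₂, e₄, e₅, e₇, e₈}
… ∩ ⟦that praised e₃⟧ = {e₁, e₂, e₄, e₅, e₇, e₈} ∩ {e₃, e₄, e₅, e₆, e₈} = {e₄, e₅, e₈}
… ∩ ⟦left of e₅⟧ = {e₄, e₅, e₈} ∩ {e₂, e₃, e₅, e₆} = {e₅}
… ∩ ⟦young⟧ = {e₅} ∩ {e₅, e₆, e₈} = {e₅}
So ⟦young runner that praised e₃ left of e₅⟧ = {e₅}.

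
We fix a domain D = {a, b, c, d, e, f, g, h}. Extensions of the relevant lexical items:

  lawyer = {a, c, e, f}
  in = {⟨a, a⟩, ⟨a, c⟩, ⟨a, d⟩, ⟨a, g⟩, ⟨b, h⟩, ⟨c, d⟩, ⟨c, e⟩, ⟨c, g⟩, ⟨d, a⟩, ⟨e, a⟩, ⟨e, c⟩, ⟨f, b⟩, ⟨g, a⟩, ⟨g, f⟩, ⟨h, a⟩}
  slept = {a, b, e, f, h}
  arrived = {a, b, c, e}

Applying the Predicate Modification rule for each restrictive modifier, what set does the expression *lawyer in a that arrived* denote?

⟦in a⟧ = {x : ⟨x, a⟩ ∈ ⟦in⟧} = {a, d, e, g, h}
⟦that arrived⟧ = ⟦arrived⟧ = {a, b, c, e}
⟦lawyer⟧ = {a, c, e, f}
… ∩ ⟦in a⟧ = {a, c, e, f} ∩ {a, d, e, g, h} = {a, e}
… ∩ ⟦that arrived⟧ = {a, e} ∩ {a, b, c, e} = {a, e}
So ⟦lawyer in a that arrived⟧ = {a, e}.

{a, e}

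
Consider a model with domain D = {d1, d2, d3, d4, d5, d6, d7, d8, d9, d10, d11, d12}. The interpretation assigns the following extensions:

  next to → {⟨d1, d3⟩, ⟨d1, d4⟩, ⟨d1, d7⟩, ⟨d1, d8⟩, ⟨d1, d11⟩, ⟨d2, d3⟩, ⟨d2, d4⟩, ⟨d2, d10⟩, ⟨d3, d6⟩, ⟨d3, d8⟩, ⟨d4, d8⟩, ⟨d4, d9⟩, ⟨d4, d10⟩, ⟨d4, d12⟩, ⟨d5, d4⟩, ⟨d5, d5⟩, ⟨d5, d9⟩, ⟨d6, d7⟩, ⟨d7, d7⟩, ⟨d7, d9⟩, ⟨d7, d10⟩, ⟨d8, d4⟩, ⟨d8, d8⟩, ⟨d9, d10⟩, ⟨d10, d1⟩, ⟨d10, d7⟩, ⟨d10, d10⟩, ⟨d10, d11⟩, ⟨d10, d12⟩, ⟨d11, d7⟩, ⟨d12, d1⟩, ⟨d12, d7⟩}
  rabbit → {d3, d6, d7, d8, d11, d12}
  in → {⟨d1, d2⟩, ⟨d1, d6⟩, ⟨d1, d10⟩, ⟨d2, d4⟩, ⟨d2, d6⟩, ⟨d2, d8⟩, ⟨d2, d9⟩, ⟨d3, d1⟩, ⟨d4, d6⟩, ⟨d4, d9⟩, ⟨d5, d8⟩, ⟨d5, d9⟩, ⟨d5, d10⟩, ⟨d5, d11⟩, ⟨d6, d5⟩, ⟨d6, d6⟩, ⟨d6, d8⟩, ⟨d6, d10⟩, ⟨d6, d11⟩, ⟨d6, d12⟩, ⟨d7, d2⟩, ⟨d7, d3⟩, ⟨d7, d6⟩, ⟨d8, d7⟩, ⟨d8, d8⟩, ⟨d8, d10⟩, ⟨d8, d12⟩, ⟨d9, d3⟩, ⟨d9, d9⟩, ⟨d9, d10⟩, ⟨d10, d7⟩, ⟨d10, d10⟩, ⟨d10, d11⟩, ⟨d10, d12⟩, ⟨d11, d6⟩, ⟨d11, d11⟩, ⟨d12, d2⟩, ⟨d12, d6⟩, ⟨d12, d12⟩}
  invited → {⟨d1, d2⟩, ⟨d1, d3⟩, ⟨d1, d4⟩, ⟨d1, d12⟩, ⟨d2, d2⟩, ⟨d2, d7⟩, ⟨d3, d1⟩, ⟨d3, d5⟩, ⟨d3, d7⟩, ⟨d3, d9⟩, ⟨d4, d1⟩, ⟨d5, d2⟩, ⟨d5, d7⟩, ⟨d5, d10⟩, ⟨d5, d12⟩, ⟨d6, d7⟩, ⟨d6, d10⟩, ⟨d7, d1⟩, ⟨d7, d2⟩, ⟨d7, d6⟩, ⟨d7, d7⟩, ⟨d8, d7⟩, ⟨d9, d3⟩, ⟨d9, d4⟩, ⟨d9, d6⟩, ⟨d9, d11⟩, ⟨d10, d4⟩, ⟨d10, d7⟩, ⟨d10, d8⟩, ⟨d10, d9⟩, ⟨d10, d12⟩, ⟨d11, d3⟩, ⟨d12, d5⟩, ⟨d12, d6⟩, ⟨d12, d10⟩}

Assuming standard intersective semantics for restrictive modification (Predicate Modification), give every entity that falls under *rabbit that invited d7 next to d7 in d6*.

⟦that invited d7⟧ = {x : ⟨x, d7⟩ ∈ ⟦invited⟧} = {d2, d3, d5, d6, d7, d8, d10}
⟦next to d7⟧ = {x : ⟨x, d7⟩ ∈ ⟦next to⟧} = {d1, d6, d7, d10, d11, d12}
⟦in d6⟧ = {x : ⟨x, d6⟩ ∈ ⟦in⟧} = {d1, d2, d4, d6, d7, d11, d12}
⟦rabbit⟧ = {d3, d6, d7, d8, d11, d12}
… ∩ ⟦that invited d7⟧ = {d3, d6, d7, d8, d11, d12} ∩ {d2, d3, d5, d6, d7, d8, d10} = {d3, d6, d7, d8}
… ∩ ⟦next to d7⟧ = {d3, d6, d7, d8} ∩ {d1, d6, d7, d10, d11, d12} = {d6, d7}
… ∩ ⟦in d6⟧ = {d6, d7} ∩ {d1, d2, d4, d6, d7, d11, d12} = {d6, d7}
So ⟦rabbit that invited d7 next to d7 in d6⟧ = {d6, d7}.

{d6, d7}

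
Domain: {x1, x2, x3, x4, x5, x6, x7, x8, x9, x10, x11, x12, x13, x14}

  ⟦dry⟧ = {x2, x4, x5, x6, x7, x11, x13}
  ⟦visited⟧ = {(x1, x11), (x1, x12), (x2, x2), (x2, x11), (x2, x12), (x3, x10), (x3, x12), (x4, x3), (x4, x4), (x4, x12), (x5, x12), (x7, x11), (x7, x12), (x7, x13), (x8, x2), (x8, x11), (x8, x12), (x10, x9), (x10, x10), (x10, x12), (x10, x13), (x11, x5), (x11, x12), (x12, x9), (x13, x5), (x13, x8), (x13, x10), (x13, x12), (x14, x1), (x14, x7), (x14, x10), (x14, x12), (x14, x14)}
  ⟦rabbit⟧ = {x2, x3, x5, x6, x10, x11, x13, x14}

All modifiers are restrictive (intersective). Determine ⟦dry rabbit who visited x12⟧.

⟦who visited x12⟧ = {x : ⟨x, x12⟩ ∈ ⟦visited⟧} = {x1, x2, x3, x4, x5, x7, x8, x10, x11, x13, x14}
⟦rabbit⟧ = {x2, x3, x5, x6, x10, x11, x13, x14}
… ∩ ⟦who visited x12⟧ = {x2, x3, x5, x6, x10, x11, x13, x14} ∩ {x1, x2, x3, x4, x5, x7, x8, x10, x11, x13, x14} = {x2, x3, x5, x10, x11, x13, x14}
… ∩ ⟦dry⟧ = {x2, x3, x5, x10, x11, x13, x14} ∩ {x2, x4, x5, x6, x7, x11, x13} = {x2, x5, x11, x13}
So ⟦dry rabbit who visited x12⟧ = {x2, x5, x11, x13}.

{x2, x5, x11, x13}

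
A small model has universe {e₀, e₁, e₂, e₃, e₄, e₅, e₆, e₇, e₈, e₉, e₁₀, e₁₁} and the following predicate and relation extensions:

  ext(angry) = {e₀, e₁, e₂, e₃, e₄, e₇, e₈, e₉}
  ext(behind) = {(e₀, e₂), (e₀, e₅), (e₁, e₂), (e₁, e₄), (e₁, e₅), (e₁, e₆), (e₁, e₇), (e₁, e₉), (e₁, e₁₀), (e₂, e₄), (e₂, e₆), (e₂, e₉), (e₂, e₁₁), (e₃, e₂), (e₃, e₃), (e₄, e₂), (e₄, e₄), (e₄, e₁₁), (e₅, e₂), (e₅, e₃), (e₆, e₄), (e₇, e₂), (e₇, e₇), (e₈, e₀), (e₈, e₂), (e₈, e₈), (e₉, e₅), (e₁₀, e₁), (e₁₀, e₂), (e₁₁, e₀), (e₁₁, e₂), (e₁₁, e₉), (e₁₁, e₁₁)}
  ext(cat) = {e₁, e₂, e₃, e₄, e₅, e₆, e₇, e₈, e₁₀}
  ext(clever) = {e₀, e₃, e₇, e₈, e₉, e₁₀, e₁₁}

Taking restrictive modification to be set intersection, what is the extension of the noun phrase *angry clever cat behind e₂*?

{e₃, e₇, e₈}

⟦behind e₂⟧ = {x : ⟨x, e₂⟩ ∈ ⟦behind⟧} = {e₀, e₁, e₃, e₄, e₅, e₇, e₈, e₁₀, e₁₁}
⟦cat⟧ = {e₁, e₂, e₃, e₄, e₅, e₆, e₇, e₈, e₁₀}
… ∩ ⟦behind e₂⟧ = {e₁, e₂, e₃, e₄, e₅, e₆, e₇, e₈, e₁₀} ∩ {e₀, e₁, e₃, e₄, e₅, e₇, e₈, e₁₀, e₁₁} = {e₁, e₃, e₄, e₅, e₇, e₈, e₁₀}
… ∩ ⟦angry⟧ = {e₁, e₃, e₄, e₅, e₇, e₈, e₁₀} ∩ {e₀, e₁, e₂, e₃, e₄, e₇, e₈, e₉} = {e₁, e₃, e₄, e₇, e₈}
… ∩ ⟦clever⟧ = {e₁, e₃, e₄, e₇, e₈} ∩ {e₀, e₃, e₇, e₈, e₉, e₁₀, e₁₁} = {e₃, e₇, e₈}
So ⟦angry clever cat behind e₂⟧ = {e₃, e₇, e₈}.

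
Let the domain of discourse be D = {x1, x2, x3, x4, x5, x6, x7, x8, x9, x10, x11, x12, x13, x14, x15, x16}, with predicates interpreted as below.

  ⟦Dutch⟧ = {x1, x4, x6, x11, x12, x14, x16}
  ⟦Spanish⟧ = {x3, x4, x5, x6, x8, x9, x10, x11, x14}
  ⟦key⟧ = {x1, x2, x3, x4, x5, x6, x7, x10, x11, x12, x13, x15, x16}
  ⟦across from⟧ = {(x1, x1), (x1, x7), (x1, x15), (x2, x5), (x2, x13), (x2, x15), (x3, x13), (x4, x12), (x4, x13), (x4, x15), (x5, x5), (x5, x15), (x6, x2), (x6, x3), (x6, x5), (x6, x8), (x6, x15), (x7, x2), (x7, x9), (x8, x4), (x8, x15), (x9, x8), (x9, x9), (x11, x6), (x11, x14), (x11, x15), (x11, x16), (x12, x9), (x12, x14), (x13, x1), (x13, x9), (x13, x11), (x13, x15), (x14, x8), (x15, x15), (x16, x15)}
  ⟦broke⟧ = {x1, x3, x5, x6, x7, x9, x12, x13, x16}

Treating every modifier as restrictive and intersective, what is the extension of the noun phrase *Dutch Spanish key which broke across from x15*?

⟦which broke⟧ = ⟦broke⟧ = {x1, x3, x5, x6, x7, x9, x12, x13, x16}
⟦across from x15⟧ = {x : ⟨x, x15⟩ ∈ ⟦across from⟧} = {x1, x2, x4, x5, x6, x8, x11, x13, x15, x16}
⟦key⟧ = {x1, x2, x3, x4, x5, x6, x7, x10, x11, x12, x13, x15, x16}
… ∩ ⟦which broke⟧ = {x1, x2, x3, x4, x5, x6, x7, x10, x11, x12, x13, x15, x16} ∩ {x1, x3, x5, x6, x7, x9, x12, x13, x16} = {x1, x3, x5, x6, x7, x12, x13, x16}
… ∩ ⟦across from x15⟧ = {x1, x3, x5, x6, x7, x12, x13, x16} ∩ {x1, x2, x4, x5, x6, x8, x11, x13, x15, x16} = {x1, x5, x6, x13, x16}
… ∩ ⟦Dutch⟧ = {x1, x5, x6, x13, x16} ∩ {x1, x4, x6, x11, x12, x14, x16} = {x1, x6, x16}
… ∩ ⟦Spanish⟧ = {x1, x6, x16} ∩ {x3, x4, x5, x6, x8, x9, x10, x11, x14} = {x6}
So ⟦Dutch Spanish key which broke across from x15⟧ = {x6}.

{x6}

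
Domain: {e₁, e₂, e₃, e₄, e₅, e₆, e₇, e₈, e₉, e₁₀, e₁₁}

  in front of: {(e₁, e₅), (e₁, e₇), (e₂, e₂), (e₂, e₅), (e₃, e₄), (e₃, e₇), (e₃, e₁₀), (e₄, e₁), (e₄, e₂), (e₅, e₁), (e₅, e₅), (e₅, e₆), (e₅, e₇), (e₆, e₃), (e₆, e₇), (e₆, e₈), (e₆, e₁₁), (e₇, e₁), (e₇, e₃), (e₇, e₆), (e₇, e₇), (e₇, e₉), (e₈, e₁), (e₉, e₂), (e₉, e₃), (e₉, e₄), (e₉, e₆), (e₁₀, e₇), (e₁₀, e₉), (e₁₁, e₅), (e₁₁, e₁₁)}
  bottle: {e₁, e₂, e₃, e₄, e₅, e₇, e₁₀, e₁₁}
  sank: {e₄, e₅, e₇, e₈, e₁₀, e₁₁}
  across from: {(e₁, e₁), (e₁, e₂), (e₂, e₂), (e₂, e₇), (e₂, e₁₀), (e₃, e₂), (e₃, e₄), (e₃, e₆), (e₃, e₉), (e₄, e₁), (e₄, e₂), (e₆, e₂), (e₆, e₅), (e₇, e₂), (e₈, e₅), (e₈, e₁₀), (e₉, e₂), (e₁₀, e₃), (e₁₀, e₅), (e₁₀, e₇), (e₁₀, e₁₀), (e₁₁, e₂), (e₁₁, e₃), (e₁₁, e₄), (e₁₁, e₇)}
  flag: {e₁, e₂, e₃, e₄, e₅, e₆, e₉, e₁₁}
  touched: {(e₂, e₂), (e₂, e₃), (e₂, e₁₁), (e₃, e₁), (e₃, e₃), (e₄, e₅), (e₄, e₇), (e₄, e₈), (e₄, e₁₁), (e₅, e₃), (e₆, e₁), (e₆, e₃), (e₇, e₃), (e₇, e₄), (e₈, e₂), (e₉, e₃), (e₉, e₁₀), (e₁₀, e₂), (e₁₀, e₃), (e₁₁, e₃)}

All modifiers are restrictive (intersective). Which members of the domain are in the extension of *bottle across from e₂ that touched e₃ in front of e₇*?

⟦across from e₂⟧ = {x : ⟨x, e₂⟩ ∈ ⟦across from⟧} = {e₁, e₂, e₃, e₄, e₆, e₇, e₉, e₁₁}
⟦that touched e₃⟧ = {x : ⟨x, e₃⟩ ∈ ⟦touched⟧} = {e₂, e₃, e₅, e₆, e₇, e₉, e₁₀, e₁₁}
⟦in front of e₇⟧ = {x : ⟨x, e₇⟩ ∈ ⟦in front of⟧} = {e₁, e₃, e₅, e₆, e₇, e₁₀}
⟦bottle⟧ = {e₁, e₂, e₃, e₄, e₅, e₇, e₁₀, e₁₁}
… ∩ ⟦across from e₂⟧ = {e₁, e₂, e₃, e₄, e₅, e₇, e₁₀, e₁₁} ∩ {e₁, e₂, e₃, e₄, e₆, e₇, e₉, e₁₁} = {e₁, e₂, e₃, e₄, e₇, e₁₁}
… ∩ ⟦that touched e₃⟧ = {e₁, e₂, e₃, e₄, e₇, e₁₁} ∩ {e₂, e₃, e₅, e₆, e₇, e₉, e₁₀, e₁₁} = {e₂, e₃, e₇, e₁₁}
… ∩ ⟦in front of e₇⟧ = {e₂, e₃, e₇, e₁₁} ∩ {e₁, e₃, e₅, e₆, e₇, e₁₀} = {e₃, e₇}
So ⟦bottle across from e₂ that touched e₃ in front of e₇⟧ = {e₃, e₇}.

{e₃, e₇}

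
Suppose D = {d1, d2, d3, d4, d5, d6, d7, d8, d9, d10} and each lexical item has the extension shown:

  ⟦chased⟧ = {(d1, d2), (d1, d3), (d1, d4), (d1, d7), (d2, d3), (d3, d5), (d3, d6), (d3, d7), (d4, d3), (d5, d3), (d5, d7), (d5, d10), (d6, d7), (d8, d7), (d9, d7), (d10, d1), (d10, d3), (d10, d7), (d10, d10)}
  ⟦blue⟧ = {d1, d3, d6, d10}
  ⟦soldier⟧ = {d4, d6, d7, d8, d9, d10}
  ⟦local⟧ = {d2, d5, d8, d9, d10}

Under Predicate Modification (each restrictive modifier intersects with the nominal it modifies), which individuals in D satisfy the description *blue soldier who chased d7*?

{d6, d10}

⟦who chased d7⟧ = {x : ⟨x, d7⟩ ∈ ⟦chased⟧} = {d1, d3, d5, d6, d8, d9, d10}
⟦soldier⟧ = {d4, d6, d7, d8, d9, d10}
… ∩ ⟦who chased d7⟧ = {d4, d6, d7, d8, d9, d10} ∩ {d1, d3, d5, d6, d8, d9, d10} = {d6, d8, d9, d10}
… ∩ ⟦blue⟧ = {d6, d8, d9, d10} ∩ {d1, d3, d6, d10} = {d6, d10}
So ⟦blue soldier who chased d7⟧ = {d6, d10}.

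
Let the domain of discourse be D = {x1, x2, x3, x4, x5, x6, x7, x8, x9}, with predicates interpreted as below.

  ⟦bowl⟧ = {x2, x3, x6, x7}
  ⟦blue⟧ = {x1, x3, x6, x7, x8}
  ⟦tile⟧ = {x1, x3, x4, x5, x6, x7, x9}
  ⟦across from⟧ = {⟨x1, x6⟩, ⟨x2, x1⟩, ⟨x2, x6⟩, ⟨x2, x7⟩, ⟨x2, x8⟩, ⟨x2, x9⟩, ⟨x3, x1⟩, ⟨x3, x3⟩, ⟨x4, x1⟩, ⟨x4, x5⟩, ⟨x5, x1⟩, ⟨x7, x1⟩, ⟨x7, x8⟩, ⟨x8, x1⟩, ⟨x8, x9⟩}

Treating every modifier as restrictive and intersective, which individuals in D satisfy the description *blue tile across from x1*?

⟦across from x1⟧ = {x : ⟨x, x1⟩ ∈ ⟦across from⟧} = {x2, x3, x4, x5, x7, x8}
⟦tile⟧ = {x1, x3, x4, x5, x6, x7, x9}
… ∩ ⟦across from x1⟧ = {x1, x3, x4, x5, x6, x7, x9} ∩ {x2, x3, x4, x5, x7, x8} = {x3, x4, x5, x7}
… ∩ ⟦blue⟧ = {x3, x4, x5, x7} ∩ {x1, x3, x6, x7, x8} = {x3, x7}
So ⟦blue tile across from x1⟧ = {x3, x7}.

{x3, x7}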